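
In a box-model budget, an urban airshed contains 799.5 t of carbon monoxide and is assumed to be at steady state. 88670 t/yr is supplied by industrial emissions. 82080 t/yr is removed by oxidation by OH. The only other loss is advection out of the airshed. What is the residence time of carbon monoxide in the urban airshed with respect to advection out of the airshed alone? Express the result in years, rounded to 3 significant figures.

0.121 yr

At steady state ΣF_in = ΣF_out.
ΣF_in = 88670 t/yr.
Advection out of the airshed flux = ΣF_in − (82080) = 88670 − 82080 = 6590 t/yr.
τ = M / F = 799.5 / 6590 = 0.1213 yr.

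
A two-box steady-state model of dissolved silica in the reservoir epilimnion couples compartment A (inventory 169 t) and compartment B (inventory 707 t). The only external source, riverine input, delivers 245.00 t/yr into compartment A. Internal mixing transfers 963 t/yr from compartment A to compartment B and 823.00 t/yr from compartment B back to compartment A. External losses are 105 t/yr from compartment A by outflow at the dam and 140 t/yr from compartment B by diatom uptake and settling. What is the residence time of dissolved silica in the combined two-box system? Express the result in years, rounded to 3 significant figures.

For the system as a whole, the A↔B exchange is internal and contributes nothing to the throughput; only the external sinks remove mass.
M_total = 169 + 707 = 876.00 t.
ΣF_external_out = 105 + 140 = 245.00 t/yr.
τ = M_total / ΣF_ext = 876.00 / 245.00 = 3.576 yr.

3.58 yr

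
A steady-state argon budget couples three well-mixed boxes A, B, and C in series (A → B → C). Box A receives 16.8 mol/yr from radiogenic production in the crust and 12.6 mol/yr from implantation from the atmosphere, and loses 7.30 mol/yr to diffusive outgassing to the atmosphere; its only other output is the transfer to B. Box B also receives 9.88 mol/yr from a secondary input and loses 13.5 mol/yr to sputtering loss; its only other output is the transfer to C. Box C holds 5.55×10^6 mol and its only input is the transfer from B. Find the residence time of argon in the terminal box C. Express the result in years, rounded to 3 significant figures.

300000 yr

Box A: F(A→B) = (16.8 + 12.6) − 7.30 = 22.100 mol/yr.
Box B: F(B→C) = (22.100 + 9.88) − 13.5 = 18.480 mol/yr.
Box C throughput = its input = 18.480 mol/yr; τ = 5.55×10^6 / 18.480 = 300300 yr.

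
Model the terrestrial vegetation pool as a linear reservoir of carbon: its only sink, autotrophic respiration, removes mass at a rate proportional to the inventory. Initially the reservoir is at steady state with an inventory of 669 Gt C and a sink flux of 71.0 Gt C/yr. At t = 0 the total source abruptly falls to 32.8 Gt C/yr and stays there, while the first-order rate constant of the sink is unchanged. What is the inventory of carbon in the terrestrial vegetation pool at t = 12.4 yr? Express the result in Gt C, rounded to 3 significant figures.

406 Gt C

τ = M₀/F₀ = 669/71.0 = 9.423 yr; rate constant k = 1/τ.
New steady state M_∞ = F₁/k = F₁·τ = 32.8 × 9.423 = 309.06 Gt C.
M(t) = M_∞ + (M₀ − M_∞)·e^(−t/τ); t/τ = 12.4/9.423 = 1.316, so e^(−t/τ) = 0.2682.
M(t) = 309.06 + 359.9 × 0.2682 = 405.60 Gt C.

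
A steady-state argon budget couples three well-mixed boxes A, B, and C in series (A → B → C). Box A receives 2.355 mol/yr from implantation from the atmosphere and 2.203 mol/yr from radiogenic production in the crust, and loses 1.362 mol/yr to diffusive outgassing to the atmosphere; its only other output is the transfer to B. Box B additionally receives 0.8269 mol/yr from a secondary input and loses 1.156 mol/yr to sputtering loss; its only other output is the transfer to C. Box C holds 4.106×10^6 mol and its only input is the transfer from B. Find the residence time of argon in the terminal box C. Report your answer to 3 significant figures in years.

1.43×10^6 yr

Box A: F(A→B) = (2.355 + 2.203) − 1.362 = 3.1960 mol/yr.
Box B: F(B→C) = (3.1960 + 0.8269) − 1.156 = 2.8669 mol/yr.
Box C throughput = its input = 2.8669 mol/yr; τ = 4.106×10^6 / 2.8669 = 1.432×10^6 yr.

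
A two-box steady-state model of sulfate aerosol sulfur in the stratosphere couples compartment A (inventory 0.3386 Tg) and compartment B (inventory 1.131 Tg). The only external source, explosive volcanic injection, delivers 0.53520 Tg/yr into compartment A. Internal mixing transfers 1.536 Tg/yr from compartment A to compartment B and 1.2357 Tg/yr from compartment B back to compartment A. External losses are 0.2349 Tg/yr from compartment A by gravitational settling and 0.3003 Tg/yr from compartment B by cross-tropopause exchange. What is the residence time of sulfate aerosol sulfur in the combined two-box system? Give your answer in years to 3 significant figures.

2.75 yr

Treat the two boxes together as one reservoir: the mixing fluxes between them are internal recycling, so τ = ΣM / Σ(external losses).
M_total = 0.3386 + 1.131 = 1.4696 Tg.
ΣF_external_out = 0.2349 + 0.3003 = 0.53520 Tg/yr.
τ = M_total / ΣF_ext = 1.4696 / 0.53520 = 2.746 yr.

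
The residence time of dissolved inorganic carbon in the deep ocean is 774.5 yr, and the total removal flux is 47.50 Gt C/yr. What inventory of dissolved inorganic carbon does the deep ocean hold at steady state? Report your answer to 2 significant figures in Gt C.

37000 Gt C

τ = M/F ⇒ M = τ × F = 774.5 × 47.50 = 36790 Gt C.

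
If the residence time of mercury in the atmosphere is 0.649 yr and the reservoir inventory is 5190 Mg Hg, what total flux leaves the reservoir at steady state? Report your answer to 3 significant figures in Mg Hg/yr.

F = M / τ = 5190 / 0.649 = 7997 Mg Hg/yr.

8000 Mg Hg/yr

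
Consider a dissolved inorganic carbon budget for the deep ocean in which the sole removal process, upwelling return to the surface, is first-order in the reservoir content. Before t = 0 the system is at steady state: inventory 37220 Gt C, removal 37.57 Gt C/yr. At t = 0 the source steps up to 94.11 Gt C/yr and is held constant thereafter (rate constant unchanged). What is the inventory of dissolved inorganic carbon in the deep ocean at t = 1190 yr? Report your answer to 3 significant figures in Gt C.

76400 Gt C

The sink rate constant is k = F₀/M₀ = 37.57/37220 = 0.001009 yr⁻¹.
Solving dM/dt = F₁ − kM with M(0) = M₀ gives M(t) = F₁/k + (M₀ − F₁/k)·e^(−kt).
F₁/k = 94.11/0.001009 = 93233 Gt C; kt = 0.001009 × 1190 = 1.201, e^(−kt) = 0.3008.
M(1190) = 93233 + (37220 − 93233) × 0.3008 = 93233 − 16850 = 76382 Gt C.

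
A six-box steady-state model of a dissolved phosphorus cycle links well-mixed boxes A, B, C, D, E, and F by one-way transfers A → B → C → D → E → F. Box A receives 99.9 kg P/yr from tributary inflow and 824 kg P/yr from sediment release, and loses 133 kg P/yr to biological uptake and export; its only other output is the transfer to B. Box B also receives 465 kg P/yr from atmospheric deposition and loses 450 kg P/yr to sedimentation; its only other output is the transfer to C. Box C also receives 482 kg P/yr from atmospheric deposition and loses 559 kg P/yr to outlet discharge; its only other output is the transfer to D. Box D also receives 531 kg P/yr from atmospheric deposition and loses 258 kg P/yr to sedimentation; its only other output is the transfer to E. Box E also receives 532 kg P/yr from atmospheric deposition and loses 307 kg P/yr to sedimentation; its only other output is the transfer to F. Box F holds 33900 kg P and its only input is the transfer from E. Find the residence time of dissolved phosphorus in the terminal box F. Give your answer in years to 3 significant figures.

Box A: F(A→B) = (99.9 + 824) − 133 = 790.90 kg P/yr.
Box B: F(B→C) = (790.90 + 465) − 450 = 805.90 kg P/yr.
Box C: F(C→D) = (805.90 + 482) − 559 = 728.90 kg P/yr.
Box D: F(D→E) = (728.90 + 531) − 258 = 1001.9 kg P/yr.
Box E: F(E→F) = (1001.9 + 532) − 307 = 1226.9 kg P/yr.
Box F throughput = its input = 1226.9 kg P/yr; τ = 33900 / 1226.9 = 27.63 yr.

27.6 yr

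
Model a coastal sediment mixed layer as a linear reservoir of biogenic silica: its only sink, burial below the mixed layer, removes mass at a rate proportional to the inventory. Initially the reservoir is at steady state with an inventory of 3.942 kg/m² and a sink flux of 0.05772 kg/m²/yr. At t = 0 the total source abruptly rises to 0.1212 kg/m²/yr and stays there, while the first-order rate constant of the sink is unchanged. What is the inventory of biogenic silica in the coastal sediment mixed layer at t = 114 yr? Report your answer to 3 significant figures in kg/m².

Residence time τ = M₀/F₀ = 68.30 yr. The eventual steady state is M_∞ = M₀·(F₁/F₀) = 3.942 × 0.1212/0.05772 = 8.2774 kg/m².
The anomaly ΔM(t) = M(t) − M_∞ decays as ΔM₀·e^(−t/τ) with ΔM₀ = 3.942 − 8.2774 = −4.335 kg/m².
At t = 114 yr, e^(−t/τ) = e^(−1.669) = 0.1884, so ΔM = −0.8168 kg/m² and M = 8.2774 − 0.8168 = 7.4606 kg/m².

7.46 kg/m²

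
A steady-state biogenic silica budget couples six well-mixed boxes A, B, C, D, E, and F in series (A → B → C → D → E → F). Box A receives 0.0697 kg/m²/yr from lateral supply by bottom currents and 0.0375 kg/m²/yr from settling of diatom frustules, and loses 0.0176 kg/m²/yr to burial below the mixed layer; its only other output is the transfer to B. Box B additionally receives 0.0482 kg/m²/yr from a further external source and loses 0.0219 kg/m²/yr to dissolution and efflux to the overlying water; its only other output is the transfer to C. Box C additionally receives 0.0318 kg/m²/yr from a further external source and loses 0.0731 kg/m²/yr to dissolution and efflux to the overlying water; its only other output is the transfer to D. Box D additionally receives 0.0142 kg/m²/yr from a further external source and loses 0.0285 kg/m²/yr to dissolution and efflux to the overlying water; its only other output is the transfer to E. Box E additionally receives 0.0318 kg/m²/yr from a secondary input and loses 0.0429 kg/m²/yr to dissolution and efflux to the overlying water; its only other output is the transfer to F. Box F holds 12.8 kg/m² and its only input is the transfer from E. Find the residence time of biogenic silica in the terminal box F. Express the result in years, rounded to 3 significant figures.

260 yr

Box A: F(A→B) = (0.0697 + 0.0375) − 0.0176 = 0.089600 kg/m²/yr.
Box B: F(B→C) = (0.089600 + 0.0482) − 0.0219 = 0.11590 kg/m²/yr.
Box C: F(C→D) = (0.11590 + 0.0318) − 0.0731 = 0.074600 kg/m²/yr.
Box D: F(D→E) = (0.074600 + 0.0142) − 0.0285 = 0.060300 kg/m²/yr.
Box E: F(E→F) = (0.060300 + 0.0318) − 0.0429 = 0.049200 kg/m²/yr.
Box F throughput = its input = 0.049200 kg/m²/yr; τ = 12.8 / 0.049200 = 260.2 yr.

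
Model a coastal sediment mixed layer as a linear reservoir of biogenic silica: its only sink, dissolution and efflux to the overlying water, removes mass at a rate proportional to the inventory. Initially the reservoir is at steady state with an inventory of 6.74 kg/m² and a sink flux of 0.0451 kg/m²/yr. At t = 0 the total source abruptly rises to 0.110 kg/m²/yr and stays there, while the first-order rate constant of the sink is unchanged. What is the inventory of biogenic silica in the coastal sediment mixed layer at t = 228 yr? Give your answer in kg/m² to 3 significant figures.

14.3 kg/m²

Residence time τ = M₀/F₀ = 149.4 yr. The eventual steady state is M_∞ = M₀·(F₁/F₀) = 6.74 × 0.110/0.0451 = 16.439 kg/m².
The anomaly ΔM(t) = M(t) − M_∞ decays as ΔM₀·e^(−t/τ) with ΔM₀ = 6.74 − 16.439 = −9.699 kg/m².
At t = 228 yr, e^(−t/τ) = e^(−1.526) = 0.2175, so ΔM = −2.109 kg/m² and M = 16.439 − 2.109 = 14.330 kg/m².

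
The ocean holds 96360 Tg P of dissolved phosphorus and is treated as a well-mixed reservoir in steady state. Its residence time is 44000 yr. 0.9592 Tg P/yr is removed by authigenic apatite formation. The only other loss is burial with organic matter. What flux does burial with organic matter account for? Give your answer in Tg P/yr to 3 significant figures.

1.23 Tg P/yr

Total removal F = M/τ = 96360 / 44000 = 2.190 Tg P/yr.
Burial with organic matter = F − (0.9592) = 2.190 − 0.9592 = 1.231 Tg P/yr.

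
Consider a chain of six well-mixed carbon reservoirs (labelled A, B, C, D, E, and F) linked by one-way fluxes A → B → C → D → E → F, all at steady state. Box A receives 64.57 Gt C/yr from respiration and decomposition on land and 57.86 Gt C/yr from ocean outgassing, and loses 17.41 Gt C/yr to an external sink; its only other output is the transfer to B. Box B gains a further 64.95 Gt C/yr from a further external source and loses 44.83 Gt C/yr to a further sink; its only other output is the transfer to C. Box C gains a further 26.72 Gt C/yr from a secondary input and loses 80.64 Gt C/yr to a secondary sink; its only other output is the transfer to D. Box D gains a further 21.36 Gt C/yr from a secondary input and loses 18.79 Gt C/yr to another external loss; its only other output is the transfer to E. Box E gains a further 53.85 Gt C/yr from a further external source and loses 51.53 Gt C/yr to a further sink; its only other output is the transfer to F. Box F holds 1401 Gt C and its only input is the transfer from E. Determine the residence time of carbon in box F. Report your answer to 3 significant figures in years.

18.4 yr

Box A: F(A→B) = (64.57 + 57.86) − 17.41 = 105.02 Gt C/yr.
Box B: F(B→C) = (105.02 + 64.95) − 44.83 = 125.14 Gt C/yr.
Box C: F(C→D) = (125.14 + 26.72) − 80.64 = 71.220 Gt C/yr.
Box D: F(D→E) = (71.220 + 21.36) − 18.79 = 73.790 Gt C/yr.
Box E: F(E→F) = (73.790 + 53.85) − 51.53 = 76.110 Gt C/yr.
Box F throughput = its input = 76.110 Gt C/yr; τ = 1401 / 76.110 = 18.41 yr.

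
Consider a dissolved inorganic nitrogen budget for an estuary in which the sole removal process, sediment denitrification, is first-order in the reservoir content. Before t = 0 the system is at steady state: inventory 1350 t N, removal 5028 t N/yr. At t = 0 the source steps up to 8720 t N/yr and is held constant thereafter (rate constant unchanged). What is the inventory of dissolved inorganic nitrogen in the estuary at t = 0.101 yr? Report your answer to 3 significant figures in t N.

τ = M₀/F₀ = 1350/5028 = 0.2685 yr; rate constant k = 1/τ.
New steady state M_∞ = F₁/k = F₁·τ = 8720 × 0.2685 = 2341.3 t N.
M(t) = M_∞ + (M₀ − M_∞)·e^(−t/τ); t/τ = 0.101/0.2685 = 0.3762, so e^(−t/τ) = 0.6865.
M(t) = 2341.3 − 991.3 × 0.6865 = 1660.8 t N.

1660 t N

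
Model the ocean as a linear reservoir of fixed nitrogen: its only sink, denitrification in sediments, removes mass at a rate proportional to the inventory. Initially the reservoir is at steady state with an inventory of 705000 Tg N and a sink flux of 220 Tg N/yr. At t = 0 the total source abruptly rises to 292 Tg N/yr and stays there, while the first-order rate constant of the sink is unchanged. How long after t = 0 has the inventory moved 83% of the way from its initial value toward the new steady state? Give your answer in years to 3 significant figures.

5680 yr

τ = M₀/F₀ = 705000/220 = 3205 yr.
The remaining gap fraction is e^(−t/τ); 83% covered ⇒ e^(−t/τ) = 0.170.
t = −τ ln(0.170) = 3205 × 1.772 = 5678 yr.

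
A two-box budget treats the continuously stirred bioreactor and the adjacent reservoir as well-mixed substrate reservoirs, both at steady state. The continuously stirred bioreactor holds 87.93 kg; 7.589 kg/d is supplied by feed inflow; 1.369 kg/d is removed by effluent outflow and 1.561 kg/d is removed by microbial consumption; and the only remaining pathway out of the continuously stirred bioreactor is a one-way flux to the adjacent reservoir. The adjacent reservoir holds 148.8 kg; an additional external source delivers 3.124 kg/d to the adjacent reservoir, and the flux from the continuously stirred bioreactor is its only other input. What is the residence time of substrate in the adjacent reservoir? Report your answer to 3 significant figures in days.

19.1 d

Balance the continuously stirred bioreactor: ΣF_in = 7.5890 kg/d.
Flux to the adjacent reservoir = ΣF_in − (1.369 + 1.561) = 4.6590 kg/d.
Total input to the adjacent reservoir = 4.6590 + 3.124 = 7.7830 kg/d; at steady state this equals its total output.
τ = M / F = 148.8 / 7.7830 = 19.12 d.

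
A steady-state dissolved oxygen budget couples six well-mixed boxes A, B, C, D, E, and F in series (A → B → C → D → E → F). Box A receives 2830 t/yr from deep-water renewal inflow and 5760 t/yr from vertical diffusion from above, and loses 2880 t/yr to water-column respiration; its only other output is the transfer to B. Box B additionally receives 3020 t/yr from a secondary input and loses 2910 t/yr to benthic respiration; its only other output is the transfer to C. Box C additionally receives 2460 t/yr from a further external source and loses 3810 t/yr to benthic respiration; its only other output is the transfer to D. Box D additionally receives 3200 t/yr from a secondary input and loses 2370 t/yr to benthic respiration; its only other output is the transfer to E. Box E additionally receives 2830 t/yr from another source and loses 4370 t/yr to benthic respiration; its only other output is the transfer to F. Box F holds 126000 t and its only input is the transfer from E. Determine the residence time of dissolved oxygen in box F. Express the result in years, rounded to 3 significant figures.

Box A: F(A→B) = (2830 + 5760) − 2880 = 5710.0 t/yr.
Box B: F(B→C) = (5710.0 + 3020) − 2910 = 5820.0 t/yr.
Box C: F(C→D) = (5820.0 + 2460) − 3810 = 4470.0 t/yr.
Box D: F(D→E) = (4470.0 + 3200) − 2370 = 5300.0 t/yr.
Box E: F(E→F) = (5300.0 + 2830) − 4370 = 3760.0 t/yr.
Box F throughput = its input = 3760.0 t/yr; τ = 126000 / 3760.0 = 33.51 yr.

33.5 yr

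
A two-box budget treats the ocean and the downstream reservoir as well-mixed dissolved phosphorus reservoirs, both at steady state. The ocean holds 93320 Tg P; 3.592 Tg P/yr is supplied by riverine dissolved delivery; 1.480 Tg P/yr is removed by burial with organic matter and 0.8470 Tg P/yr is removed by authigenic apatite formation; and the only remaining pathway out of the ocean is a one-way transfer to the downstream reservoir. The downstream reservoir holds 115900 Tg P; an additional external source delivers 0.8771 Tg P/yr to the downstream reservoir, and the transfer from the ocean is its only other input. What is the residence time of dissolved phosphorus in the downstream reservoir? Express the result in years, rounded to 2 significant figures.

54000 yr

Balance the ocean: ΣF_in = 3.5920 Tg P/yr.
Transfer to the downstream reservoir = ΣF_in − (1.480 + 0.8470) = 1.2650 Tg P/yr.
Total input to the downstream reservoir = 1.2650 + 0.8771 = 2.1421 Tg P/yr; at steady state this equals its total output.
τ = M / F = 115900 / 2.1421 = 54110 yr.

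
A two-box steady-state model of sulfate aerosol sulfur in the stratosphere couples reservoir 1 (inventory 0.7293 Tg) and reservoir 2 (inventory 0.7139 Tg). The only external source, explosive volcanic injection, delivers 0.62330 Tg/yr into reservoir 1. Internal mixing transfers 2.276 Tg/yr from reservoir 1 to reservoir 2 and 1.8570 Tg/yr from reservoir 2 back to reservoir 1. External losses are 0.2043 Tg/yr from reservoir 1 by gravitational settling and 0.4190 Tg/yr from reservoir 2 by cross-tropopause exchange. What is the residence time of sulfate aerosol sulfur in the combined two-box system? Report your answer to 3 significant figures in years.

For the system as a whole, the A↔B exchange is internal and contributes nothing to the throughput; only the external sinks remove mass.
M_total = 0.7293 + 0.7139 = 1.4432 Tg.
ΣF_external_out = 0.2043 + 0.4190 = 0.62330 Tg/yr.
τ = M_total / ΣF_ext = 1.4432 / 0.62330 = 2.315 yr.

2.32 yr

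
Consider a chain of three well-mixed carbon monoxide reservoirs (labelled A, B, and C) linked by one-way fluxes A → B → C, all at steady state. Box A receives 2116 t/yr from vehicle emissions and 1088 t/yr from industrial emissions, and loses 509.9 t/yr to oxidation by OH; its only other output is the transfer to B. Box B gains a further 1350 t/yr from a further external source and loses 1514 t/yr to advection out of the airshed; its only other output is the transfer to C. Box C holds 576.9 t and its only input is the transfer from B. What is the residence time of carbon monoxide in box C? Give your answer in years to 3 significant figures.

Box A: F(A→B) = (2116 + 1088) − 509.9 = 2694.1 t/yr.
Box B: F(B→C) = (2694.1 + 1350) − 1514 = 2530.1 t/yr.
Box C throughput = its input = 2530.1 t/yr; τ = 576.9 / 2530.1 = 0.2280 yr.

0.228 yr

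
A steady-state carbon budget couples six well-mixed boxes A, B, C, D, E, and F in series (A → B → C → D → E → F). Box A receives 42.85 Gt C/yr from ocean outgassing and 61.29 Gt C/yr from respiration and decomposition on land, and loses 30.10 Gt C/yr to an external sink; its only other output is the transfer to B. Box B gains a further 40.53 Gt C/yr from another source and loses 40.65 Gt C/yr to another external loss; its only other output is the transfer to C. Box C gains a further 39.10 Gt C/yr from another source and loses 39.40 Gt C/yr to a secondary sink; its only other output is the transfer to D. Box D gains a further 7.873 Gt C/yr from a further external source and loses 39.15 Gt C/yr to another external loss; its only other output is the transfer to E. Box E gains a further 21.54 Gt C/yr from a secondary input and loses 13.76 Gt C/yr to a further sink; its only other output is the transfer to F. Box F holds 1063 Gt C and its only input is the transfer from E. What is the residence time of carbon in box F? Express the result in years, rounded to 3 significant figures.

Box A: F(A→B) = (42.85 + 61.29) − 30.10 = 74.040 Gt C/yr.
Box B: F(B→C) = (74.040 + 40.53) − 40.65 = 73.920 Gt C/yr.
Box C: F(C→D) = (73.920 + 39.10) − 39.40 = 73.620 Gt C/yr.
Box D: F(D→E) = (73.620 + 7.873) − 39.15 = 42.343 Gt C/yr.
Box E: F(E→F) = (42.343 + 21.54) − 13.76 = 50.123 Gt C/yr.
Box F throughput = its input = 50.123 Gt C/yr; τ = 1063 / 50.123 = 21.21 yr.

21.2 yr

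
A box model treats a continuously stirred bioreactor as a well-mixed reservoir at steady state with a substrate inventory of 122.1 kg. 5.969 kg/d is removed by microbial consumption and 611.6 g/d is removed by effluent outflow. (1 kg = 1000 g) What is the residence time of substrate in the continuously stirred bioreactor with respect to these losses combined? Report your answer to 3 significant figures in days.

Convert the effluent outflow flux: 611.6 g/d = 0.6116 kg/d.
Total removal = 5.969 + 0.6116 = 6.5806 kg/d.
τ = M / ΣF_out = 122.1 / 6.5806 = 18.55 d.

18.6 d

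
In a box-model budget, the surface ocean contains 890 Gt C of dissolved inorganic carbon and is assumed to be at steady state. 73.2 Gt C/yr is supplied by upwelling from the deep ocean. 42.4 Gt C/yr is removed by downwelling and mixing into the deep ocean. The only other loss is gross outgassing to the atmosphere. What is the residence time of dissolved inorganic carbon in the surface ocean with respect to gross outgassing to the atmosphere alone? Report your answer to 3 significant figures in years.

28.9 yr

At steady state ΣF_in = ΣF_out.
ΣF_in = 73.200 Gt C/yr.
Gross outgassing to the atmosphere flux = ΣF_in − (42.4) = 73.200 − 42.40 = 30.80 Gt C/yr.
τ = M / F = 890 / 30.80 = 28.90 yr.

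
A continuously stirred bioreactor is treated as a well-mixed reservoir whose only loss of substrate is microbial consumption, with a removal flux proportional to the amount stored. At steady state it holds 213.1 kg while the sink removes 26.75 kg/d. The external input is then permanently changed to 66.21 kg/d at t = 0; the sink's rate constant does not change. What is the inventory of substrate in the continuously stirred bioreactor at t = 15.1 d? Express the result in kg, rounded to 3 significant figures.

Residence time τ = M₀/F₀ = 7.966 d. The eventual steady state is M_∞ = M₀·(F₁/F₀) = 213.1 × 66.21/26.75 = 527.45 kg.
The anomaly ΔM(t) = M(t) − M_∞ decays as ΔM₀·e^(−t/τ) with ΔM₀ = 213.1 − 527.45 = −314.4 kg.
At t = 15.1 d, e^(−t/τ) = e^(−1.895) = 0.1502, so ΔM = −47.23 kg and M = 527.45 − 47.23 = 480.22 kg.

480 kg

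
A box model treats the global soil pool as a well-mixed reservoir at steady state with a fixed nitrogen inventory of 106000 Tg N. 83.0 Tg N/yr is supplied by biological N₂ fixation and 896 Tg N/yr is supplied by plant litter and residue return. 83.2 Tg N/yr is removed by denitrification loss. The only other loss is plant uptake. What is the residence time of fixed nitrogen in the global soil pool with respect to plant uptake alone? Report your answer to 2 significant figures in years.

At steady state ΣF_in = ΣF_out.
ΣF_in = 83.0 + 896 = 979.00 Tg N/yr.
Plant uptake flux = ΣF_in − (83.2) = 979.00 − 83.20 = 895.8 Tg N/yr.
τ = M / F = 106000 / 895.8 = 118.3 yr.

120 yr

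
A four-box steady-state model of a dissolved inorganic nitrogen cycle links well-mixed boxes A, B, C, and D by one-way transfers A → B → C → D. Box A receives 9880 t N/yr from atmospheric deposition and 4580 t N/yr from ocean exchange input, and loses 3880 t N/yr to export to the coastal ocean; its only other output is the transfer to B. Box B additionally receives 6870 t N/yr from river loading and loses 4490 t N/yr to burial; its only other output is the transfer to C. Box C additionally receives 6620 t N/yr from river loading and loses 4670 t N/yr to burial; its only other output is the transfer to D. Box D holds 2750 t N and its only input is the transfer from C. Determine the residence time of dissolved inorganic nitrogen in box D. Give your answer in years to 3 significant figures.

0.184 yr

Box A: F(A→B) = (9880 + 4580) − 3880 = 10580 t N/yr.
Box B: F(B→C) = (10580 + 6870) − 4490 = 12960 t N/yr.
Box C: F(C→D) = (12960 + 6620) − 4670 = 14910 t N/yr.
Box D throughput = its input = 14910 t N/yr; τ = 2750 / 14910 = 0.1844 yr.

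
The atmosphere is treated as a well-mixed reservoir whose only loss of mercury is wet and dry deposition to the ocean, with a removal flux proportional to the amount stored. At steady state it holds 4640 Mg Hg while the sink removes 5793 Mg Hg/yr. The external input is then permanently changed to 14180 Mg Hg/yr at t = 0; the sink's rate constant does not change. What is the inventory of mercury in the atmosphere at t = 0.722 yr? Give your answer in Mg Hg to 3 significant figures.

Residence time τ = M₀/F₀ = 0.8010 yr. The eventual steady state is M_∞ = M₀·(F₁/F₀) = 4640 × 14180/5793 = 11358 Mg Hg.
The anomaly ΔM(t) = M(t) − M_∞ decays as ΔM₀·e^(−t/τ) with ΔM₀ = 4640 − 11358 = −6718 Mg Hg.
At t = 0.722 yr, e^(−t/τ) = e^(−0.9014) = 0.4060, so ΔM = −2727 Mg Hg and M = 11358 − 2727 = 8630.3 Mg Hg.

8630 Mg Hg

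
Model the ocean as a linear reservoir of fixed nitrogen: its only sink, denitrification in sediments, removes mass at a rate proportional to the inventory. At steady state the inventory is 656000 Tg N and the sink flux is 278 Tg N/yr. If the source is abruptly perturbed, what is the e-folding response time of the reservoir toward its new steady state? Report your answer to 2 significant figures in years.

For a linear reservoir the response time equals the residence time τ = M/F.
τ = 656000 / 278 = 2360 yr.

2400 yr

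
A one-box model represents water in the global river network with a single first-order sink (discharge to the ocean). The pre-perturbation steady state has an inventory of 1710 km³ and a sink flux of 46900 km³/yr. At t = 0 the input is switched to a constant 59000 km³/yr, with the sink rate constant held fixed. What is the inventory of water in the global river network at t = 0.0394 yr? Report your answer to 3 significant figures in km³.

τ = M₀/F₀ = 1710/46900 = 0.03646 yr; rate constant k = 1/τ.
New steady state M_∞ = F₁/k = F₁·τ = 59000 × 0.03646 = 2151.2 km³.
M(t) = M_∞ + (M₀ − M_∞)·e^(−t/τ); t/τ = 0.0394/0.03646 = 1.081, so e^(−t/τ) = 0.3394.
M(t) = 2151.2 − 441.2 × 0.3394 = 2001.4 km³.

2000 km³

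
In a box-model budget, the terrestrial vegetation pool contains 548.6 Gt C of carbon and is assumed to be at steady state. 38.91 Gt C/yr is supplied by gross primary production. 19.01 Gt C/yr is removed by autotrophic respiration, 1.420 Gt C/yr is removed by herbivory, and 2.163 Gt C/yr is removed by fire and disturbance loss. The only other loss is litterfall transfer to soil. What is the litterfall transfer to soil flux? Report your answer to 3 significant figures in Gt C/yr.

At steady state ΣF_in = ΣF_out.
ΣF_in = 38.910 Gt C/yr.
Litterfall transfer to soil flux = ΣF_in − (19.01 + 1.420 + 2.163) = 38.910 − 22.59 = 16.32 Gt C/yr.

16.3 Gt C/yr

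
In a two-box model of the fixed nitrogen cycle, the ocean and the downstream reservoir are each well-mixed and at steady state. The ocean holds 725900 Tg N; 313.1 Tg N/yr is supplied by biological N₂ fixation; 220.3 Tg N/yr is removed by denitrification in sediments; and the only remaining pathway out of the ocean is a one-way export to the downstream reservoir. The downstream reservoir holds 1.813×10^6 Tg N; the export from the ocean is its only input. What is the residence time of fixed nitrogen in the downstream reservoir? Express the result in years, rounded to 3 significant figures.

Balance the ocean: ΣF_in = 313.10 Tg N/yr.
Export to the downstream reservoir = ΣF_in − (220.3) = 92.800 Tg N/yr.
At steady state the output of the downstream reservoir equals its input, 92.800 Tg N/yr.
τ = M / F = 1.813×10^6 / 92.800 = 19540 yr.

19500 yr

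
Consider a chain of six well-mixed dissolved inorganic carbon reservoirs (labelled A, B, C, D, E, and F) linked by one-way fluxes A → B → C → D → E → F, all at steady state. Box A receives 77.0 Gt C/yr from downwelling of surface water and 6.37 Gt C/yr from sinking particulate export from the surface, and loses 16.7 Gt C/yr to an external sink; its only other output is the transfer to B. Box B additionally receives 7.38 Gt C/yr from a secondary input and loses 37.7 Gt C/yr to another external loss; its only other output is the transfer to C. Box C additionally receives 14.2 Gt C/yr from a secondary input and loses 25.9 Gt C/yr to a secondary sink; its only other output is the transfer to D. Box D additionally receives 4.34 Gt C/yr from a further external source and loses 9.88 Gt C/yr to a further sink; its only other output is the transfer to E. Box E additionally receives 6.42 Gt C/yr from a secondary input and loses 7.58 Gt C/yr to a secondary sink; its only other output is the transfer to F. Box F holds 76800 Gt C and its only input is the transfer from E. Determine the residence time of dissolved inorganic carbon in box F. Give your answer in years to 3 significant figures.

Box A: F(A→B) = (77.0 + 6.37) − 16.7 = 66.670 Gt C/yr.
Box B: F(B→C) = (66.670 + 7.38) − 37.7 = 36.350 Gt C/yr.
Box C: F(C→D) = (36.350 + 14.2) − 25.9 = 24.650 Gt C/yr.
Box D: F(D→E) = (24.650 + 4.34) − 9.88 = 19.110 Gt C/yr.
Box E: F(E→F) = (19.110 + 6.42) − 7.58 = 17.950 Gt C/yr.
Box F throughput = its input = 17.950 Gt C/yr; τ = 76800 / 17.950 = 4279 yr.

4280 yr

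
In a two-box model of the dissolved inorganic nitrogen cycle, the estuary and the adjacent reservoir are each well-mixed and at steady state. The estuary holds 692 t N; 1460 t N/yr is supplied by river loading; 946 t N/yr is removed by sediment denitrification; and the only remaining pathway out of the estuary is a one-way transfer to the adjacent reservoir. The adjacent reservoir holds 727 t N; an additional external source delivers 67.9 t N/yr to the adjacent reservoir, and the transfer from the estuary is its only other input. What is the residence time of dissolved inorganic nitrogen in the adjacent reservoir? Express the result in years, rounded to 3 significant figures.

1.25 yr

Balance the estuary: ΣF_in = 1460.0 t N/yr.
Transfer to the adjacent reservoir = ΣF_in − (946) = 514.00 t N/yr.
Total input to the adjacent reservoir = 514.00 + 67.9 = 581.90 t N/yr; at steady state this equals its total output.
τ = M / F = 727 / 581.90 = 1.249 yr.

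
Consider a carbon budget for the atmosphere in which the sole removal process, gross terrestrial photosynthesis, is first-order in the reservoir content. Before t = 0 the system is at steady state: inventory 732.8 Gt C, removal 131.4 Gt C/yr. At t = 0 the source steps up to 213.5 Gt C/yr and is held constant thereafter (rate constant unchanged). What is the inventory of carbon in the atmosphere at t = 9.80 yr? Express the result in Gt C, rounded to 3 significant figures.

1110 Gt C

τ = M₀/F₀ = 732.8/131.4 = 5.577 yr; rate constant k = 1/τ.
New steady state M_∞ = F₁/k = F₁·τ = 213.5 × 5.577 = 1190.7 Gt C.
M(t) = M_∞ + (M₀ − M_∞)·e^(−t/τ); t/τ = 9.80/5.577 = 1.757, so e^(−t/τ) = 0.1725.
M(t) = 1190.7 − 457.9 × 0.1725 = 1111.7 Gt C.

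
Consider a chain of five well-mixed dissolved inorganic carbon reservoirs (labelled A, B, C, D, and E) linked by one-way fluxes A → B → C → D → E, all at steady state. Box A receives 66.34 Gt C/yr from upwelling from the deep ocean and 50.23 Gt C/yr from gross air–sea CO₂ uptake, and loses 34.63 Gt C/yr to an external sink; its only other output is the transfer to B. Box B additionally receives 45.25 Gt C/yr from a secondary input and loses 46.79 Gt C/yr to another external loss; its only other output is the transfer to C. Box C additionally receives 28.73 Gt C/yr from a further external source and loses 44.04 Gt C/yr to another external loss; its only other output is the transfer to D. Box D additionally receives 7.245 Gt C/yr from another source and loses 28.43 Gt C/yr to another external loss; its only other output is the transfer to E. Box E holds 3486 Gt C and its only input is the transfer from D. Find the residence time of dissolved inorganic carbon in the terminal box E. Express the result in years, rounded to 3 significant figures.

79.4 yr

Box A: F(A→B) = (66.34 + 50.23) − 34.63 = 81.940 Gt C/yr.
Box B: F(B→C) = (81.940 + 45.25) − 46.79 = 80.400 Gt C/yr.
Box C: F(C→D) = (80.400 + 28.73) − 44.04 = 65.090 Gt C/yr.
Box D: F(D→E) = (65.090 + 7.245) − 28.43 = 43.905 Gt C/yr.
Box E throughput = its input = 43.905 Gt C/yr; τ = 3486 / 43.905 = 79.40 yr.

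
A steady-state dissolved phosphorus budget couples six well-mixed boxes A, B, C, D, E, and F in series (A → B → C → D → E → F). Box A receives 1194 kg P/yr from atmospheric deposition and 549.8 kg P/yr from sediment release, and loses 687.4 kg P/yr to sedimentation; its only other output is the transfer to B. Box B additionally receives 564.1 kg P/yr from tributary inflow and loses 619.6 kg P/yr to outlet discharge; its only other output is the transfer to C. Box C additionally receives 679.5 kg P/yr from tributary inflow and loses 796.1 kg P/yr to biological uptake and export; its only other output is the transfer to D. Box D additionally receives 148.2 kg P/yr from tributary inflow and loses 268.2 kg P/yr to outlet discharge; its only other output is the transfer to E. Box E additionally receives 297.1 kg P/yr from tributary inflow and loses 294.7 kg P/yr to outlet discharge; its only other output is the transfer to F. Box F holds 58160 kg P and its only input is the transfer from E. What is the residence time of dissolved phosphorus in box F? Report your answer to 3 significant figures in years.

75.9 yr

Box A: F(A→B) = (1194 + 549.8) − 687.4 = 1056.4 kg P/yr.
Box B: F(B→C) = (1056.4 + 564.1) − 619.6 = 1000.9 kg P/yr.
Box C: F(C→D) = (1000.9 + 679.5) − 796.1 = 884.30 kg P/yr.
Box D: F(D→E) = (884.30 + 148.2) − 268.2 = 764.30 kg P/yr.
Box E: F(E→F) = (764.30 + 297.1) − 294.7 = 766.70 kg P/yr.
Box F throughput = its input = 766.70 kg P/yr; τ = 58160 / 766.70 = 75.86 yr.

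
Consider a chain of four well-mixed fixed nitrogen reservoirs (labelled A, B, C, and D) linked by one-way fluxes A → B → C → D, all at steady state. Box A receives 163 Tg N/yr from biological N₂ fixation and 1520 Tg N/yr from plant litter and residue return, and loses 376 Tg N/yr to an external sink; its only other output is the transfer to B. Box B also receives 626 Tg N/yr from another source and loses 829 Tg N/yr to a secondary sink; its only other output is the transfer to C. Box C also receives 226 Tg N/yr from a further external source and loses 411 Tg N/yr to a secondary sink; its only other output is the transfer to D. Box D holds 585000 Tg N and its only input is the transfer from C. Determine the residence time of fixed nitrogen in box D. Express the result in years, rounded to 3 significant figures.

637 yr

Box A: F(A→B) = (163 + 1520) − 376 = 1307.0 Tg N/yr.
Box B: F(B→C) = (1307.0 + 626) − 829 = 1104.0 Tg N/yr.
Box C: F(C→D) = (1104.0 + 226) − 411 = 919.00 Tg N/yr.
Box D throughput = its input = 919.00 Tg N/yr; τ = 585000 / 919.00 = 636.6 yr.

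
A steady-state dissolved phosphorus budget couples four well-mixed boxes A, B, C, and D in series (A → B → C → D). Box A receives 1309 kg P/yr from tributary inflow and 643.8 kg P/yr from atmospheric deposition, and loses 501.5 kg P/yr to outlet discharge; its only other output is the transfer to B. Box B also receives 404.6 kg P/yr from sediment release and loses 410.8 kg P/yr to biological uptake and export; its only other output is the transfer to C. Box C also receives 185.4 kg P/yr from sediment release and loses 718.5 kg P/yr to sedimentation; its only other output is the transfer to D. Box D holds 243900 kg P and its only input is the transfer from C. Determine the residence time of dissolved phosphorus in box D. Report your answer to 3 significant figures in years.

267 yr

Box A: F(A→B) = (1309 + 643.8) − 501.5 = 1451.3 kg P/yr.
Box B: F(B→C) = (1451.3 + 404.6) − 410.8 = 1445.1 kg P/yr.
Box C: F(C→D) = (1445.1 + 185.4) − 718.5 = 912.00 kg P/yr.
Box D throughput = its input = 912.00 kg P/yr; τ = 243900 / 912.00 = 267.4 yr.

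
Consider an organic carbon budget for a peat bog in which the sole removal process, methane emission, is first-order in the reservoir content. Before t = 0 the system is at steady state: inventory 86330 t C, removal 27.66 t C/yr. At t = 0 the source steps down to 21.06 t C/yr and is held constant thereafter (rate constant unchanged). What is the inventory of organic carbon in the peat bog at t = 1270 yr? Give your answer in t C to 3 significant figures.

τ = M₀/F₀ = 86330/27.66 = 3121 yr; rate constant k = 1/τ.
New steady state M_∞ = F₁/k = F₁·τ = 21.06 × 3121 = 65731 t C.
M(t) = M_∞ + (M₀ − M_∞)·e^(−t/τ); t/τ = 1270/3121 = 0.4069, so e^(−t/τ) = 0.6657.
M(t) = 65731 + 20600 × 0.6657 = 79444 t C.

79400 t C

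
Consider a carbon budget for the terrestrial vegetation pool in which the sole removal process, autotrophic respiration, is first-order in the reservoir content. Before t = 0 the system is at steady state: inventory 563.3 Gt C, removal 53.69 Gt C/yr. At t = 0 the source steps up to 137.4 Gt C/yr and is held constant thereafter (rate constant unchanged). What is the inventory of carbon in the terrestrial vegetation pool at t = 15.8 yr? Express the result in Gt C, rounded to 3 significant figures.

Residence time τ = M₀/F₀ = 10.49 yr. The eventual steady state is M_∞ = M₀·(F₁/F₀) = 563.3 × 137.4/53.69 = 1441.6 Gt C.
The anomaly ΔM(t) = M(t) − M_∞ decays as ΔM₀·e^(−t/τ) with ΔM₀ = 563.3 − 1441.6 = −878.3 Gt C.
At t = 15.8 yr, e^(−t/τ) = e^(−1.506) = 0.2218, so ΔM = −194.8 Gt C and M = 1441.6 − 194.8 = 1246.8 Gt C.

1250 Gt C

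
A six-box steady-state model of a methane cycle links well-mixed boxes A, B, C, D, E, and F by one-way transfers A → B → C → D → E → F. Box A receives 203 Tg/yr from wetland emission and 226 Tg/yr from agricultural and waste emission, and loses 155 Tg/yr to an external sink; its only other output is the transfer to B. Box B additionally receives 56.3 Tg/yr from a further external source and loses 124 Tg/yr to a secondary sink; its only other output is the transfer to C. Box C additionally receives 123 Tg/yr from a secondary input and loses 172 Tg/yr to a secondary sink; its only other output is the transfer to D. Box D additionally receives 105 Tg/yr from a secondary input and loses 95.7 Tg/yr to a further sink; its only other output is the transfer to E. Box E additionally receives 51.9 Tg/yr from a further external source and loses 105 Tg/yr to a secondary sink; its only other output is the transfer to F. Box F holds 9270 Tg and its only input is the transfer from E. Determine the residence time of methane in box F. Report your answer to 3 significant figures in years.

Box A: F(A→B) = (203 + 226) − 155 = 274.00 Tg/yr.
Box B: F(B→C) = (274.00 + 56.3) − 124 = 206.30 Tg/yr.
Box C: F(C→D) = (206.30 + 123) − 172 = 157.30 Tg/yr.
Box D: F(D→E) = (157.30 + 105) − 95.7 = 166.60 Tg/yr.
Box E: F(E→F) = (166.60 + 51.9) − 105 = 113.50 Tg/yr.
Box F throughput = its input = 113.50 Tg/yr; τ = 9270 / 113.50 = 81.67 yr.

81.7 yr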